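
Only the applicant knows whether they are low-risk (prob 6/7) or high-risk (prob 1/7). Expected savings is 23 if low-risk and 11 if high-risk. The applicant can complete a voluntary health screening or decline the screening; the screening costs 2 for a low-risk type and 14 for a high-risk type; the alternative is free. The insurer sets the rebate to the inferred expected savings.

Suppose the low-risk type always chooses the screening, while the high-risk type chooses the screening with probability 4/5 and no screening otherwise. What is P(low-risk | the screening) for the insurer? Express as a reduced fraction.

P(the screening) = (6/7)·1 + (1/7)·(4/5) = 34/35.
By Bayes' rule, P(low-risk | the screening) = (6/7) / (34/35) = 15/17.

15/17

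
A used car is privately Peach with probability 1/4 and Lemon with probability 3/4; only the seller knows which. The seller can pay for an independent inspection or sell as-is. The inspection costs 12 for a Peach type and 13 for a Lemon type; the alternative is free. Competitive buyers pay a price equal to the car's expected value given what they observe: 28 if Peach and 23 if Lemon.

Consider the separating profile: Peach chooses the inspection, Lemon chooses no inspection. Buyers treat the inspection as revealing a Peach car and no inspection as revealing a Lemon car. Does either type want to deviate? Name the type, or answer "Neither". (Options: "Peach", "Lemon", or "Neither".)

The inspection pays 28; no inspection pays 23.
Peach: assigned the inspection, nets 28 − 12 = 16; deviating to no inspection nets 23.
Lemon: assigned no inspection, nets 23; deviating to the inspection nets 28 − 13 = 15.
The Peach type gains 7 by deviating.

Peach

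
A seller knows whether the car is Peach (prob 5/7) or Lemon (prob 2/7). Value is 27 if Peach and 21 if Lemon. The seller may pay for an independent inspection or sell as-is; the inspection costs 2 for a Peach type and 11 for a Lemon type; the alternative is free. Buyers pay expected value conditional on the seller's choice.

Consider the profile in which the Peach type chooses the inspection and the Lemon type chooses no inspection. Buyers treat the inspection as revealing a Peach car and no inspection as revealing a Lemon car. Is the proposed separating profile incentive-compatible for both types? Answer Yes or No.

Under these beliefs, the inspection earns price 27 and no inspection earns price 21.
Peach: the inspection nets 27 − 2 = 25; no inspection nets 21. Peach prefers the inspection.
Lemon: the inspection nets 27 − 11 = 16; no inspection nets 21. Lemon prefers no inspection.
Neither type deviates, so the separating profile is an equilibrium.

Yes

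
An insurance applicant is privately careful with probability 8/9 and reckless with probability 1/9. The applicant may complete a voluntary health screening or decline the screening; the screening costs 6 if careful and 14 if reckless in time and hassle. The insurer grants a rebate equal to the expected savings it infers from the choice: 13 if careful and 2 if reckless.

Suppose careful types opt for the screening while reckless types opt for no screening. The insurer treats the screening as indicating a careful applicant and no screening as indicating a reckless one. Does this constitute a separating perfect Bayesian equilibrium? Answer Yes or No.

Yes

Under these beliefs, the screening earns rebate 13 and no screening earns rebate 2.
careful: the screening nets 13 − 6 = 7; no screening nets 2. careful prefers the screening.
reckless: the screening nets 13 − 14 = -1; no screening nets 2. reckless prefers no screening.
Neither type deviates, so the separating profile is an equilibrium.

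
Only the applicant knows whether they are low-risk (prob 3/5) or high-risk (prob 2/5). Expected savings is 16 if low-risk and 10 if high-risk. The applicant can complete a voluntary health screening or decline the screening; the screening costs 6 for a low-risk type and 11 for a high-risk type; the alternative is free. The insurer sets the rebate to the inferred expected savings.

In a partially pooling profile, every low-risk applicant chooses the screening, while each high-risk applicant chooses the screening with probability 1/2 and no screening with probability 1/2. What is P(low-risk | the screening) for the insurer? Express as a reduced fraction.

P(the screening) = (3/5)·1 + (2/5)·(1/2) = 4/5.
By Bayes' rule, P(low-risk | the screening) = (3/5) / (4/5) = 3/4.

3/4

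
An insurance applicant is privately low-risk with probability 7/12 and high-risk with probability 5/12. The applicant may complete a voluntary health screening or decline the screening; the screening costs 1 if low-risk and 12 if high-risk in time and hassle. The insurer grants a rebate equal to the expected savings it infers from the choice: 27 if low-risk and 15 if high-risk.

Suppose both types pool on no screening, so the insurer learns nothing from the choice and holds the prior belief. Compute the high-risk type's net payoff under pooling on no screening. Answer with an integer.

22

Pooled rebate = 7/12·27 + 5/12·15 = 22.
high-risk pays no cost for no screening, so net payoff = 22.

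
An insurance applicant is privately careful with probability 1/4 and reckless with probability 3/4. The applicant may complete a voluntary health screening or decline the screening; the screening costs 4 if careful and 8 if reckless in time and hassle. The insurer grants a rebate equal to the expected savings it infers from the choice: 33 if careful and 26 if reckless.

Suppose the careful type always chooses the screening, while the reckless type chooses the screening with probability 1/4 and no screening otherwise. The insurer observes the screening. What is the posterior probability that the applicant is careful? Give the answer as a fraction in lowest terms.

4/7

P(the screening) = (1/4)·1 + (3/4)·(1/4) = 7/16.
By Bayes' rule, P(careful | the screening) = (1/4) / (7/16) = 4/7.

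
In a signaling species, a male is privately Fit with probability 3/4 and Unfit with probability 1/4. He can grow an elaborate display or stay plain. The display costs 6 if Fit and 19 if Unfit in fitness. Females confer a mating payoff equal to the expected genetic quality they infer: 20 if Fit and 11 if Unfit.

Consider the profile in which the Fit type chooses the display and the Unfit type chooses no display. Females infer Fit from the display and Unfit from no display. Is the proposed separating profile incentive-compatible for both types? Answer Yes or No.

Under these beliefs, the display earns mating payoff 20 and no display earns mating payoff 11.
Fit: the display nets 20 − 6 = 14; no display nets 11. Fit prefers the display.
Unfit: the display nets 20 − 19 = 1; no display nets 11. Unfit prefers no display.
Neither type deviates, so the separating profile is an equilibrium.

Yes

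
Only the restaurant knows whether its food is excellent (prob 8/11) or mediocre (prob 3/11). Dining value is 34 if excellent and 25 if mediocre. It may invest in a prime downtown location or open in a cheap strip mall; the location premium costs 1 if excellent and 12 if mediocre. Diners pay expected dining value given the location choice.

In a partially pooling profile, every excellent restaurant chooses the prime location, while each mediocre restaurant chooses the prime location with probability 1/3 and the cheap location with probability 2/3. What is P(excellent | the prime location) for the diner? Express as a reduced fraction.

8/9

P(the prime location) = (8/11)·1 + (3/11)·(1/3) = 9/11.
By Bayes' rule, P(excellent | the prime location) = (8/11) / (9/11) = 8/9.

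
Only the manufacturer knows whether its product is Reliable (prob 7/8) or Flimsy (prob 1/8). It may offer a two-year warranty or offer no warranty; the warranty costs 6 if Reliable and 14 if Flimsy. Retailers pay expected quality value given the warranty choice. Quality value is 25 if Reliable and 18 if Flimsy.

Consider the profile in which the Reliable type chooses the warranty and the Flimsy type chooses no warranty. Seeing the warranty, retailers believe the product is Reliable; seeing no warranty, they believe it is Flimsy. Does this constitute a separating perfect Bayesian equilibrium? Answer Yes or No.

Yes

Under these beliefs, the warranty earns price 25 and no warranty earns price 18.
Reliable: the warranty nets 25 − 6 = 19; no warranty nets 18. Reliable prefers the warranty.
Flimsy: the warranty nets 25 − 14 = 11; no warranty nets 18. Flimsy prefers no warranty.
Neither type deviates, so the separating profile is an equilibrium.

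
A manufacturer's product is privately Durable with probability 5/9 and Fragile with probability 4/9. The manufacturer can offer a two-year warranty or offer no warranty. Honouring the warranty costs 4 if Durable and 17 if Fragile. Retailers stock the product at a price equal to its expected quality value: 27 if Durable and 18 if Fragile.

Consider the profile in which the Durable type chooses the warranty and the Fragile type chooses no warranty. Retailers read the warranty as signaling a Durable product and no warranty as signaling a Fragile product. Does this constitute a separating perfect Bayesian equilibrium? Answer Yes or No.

Under these beliefs, the warranty earns price 27 and no warranty earns price 18.
Durable: the warranty nets 27 − 4 = 23; no warranty nets 18. Durable prefers the warranty.
Fragile: the warranty nets 27 − 17 = 10; no warranty nets 18. Fragile prefers no warranty.
Neither type deviates, so the separating profile is an equilibrium.

Yes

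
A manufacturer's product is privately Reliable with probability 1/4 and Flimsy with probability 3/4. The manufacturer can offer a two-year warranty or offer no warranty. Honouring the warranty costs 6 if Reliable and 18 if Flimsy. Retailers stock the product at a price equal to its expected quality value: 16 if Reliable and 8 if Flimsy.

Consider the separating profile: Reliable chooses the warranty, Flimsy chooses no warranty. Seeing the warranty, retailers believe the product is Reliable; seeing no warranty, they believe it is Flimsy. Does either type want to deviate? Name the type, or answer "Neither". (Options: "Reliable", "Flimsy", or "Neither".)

Neither

The warranty pays 16; no warranty pays 8.
Reliable: assigned the warranty, nets 16 − 6 = 10; deviating to no warranty nets 8.
Flimsy: assigned no warranty, nets 8; deviating to the warranty nets 16 − 18 = -2.
Both types strictly prefer their assigned action; no profitable deviation.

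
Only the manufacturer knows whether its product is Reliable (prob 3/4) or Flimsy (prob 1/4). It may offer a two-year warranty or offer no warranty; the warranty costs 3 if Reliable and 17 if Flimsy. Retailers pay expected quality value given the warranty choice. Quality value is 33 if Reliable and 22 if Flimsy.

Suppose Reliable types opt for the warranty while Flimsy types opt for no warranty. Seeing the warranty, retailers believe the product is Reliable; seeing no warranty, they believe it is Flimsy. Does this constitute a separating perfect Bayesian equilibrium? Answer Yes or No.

Under these beliefs, the warranty earns price 33 and no warranty earns price 22.
Reliable: the warranty nets 33 − 3 = 30; no warranty nets 22. Reliable prefers the warranty.
Flimsy: the warranty nets 33 − 17 = 16; no warranty nets 22. Flimsy prefers no warranty.
Neither type deviates, so the separating profile is an equilibrium.

Yes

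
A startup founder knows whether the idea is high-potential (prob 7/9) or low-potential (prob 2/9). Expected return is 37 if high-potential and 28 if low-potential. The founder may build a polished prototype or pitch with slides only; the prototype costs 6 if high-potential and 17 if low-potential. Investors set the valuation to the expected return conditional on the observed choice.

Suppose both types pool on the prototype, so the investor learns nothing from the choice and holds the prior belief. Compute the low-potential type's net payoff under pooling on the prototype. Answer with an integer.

18

Pooled valuation = 7/9·37 + 2/9·28 = 35.
low-potential pays cost 17 for the prototype, so net payoff = 35 − 17 = 18.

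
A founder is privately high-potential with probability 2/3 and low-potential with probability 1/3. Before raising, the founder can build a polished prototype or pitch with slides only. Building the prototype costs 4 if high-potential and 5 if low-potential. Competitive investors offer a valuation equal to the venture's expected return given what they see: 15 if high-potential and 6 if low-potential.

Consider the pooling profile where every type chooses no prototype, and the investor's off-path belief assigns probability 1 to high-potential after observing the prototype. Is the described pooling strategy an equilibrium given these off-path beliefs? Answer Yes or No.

Yes

On path, the investor holds the prior and pays 2/3·15 + 1/3·6 = 12. Off path (the prototype), believing high-potential, it pays 15.
high-potential: no prototype nets 12; the prototype nets 15 − 4 = 11. high-potential stays.
low-potential: no prototype nets 12; the prototype nets 15 − 5 = 10. low-potential stays.
No type deviates, so pooling is sustained.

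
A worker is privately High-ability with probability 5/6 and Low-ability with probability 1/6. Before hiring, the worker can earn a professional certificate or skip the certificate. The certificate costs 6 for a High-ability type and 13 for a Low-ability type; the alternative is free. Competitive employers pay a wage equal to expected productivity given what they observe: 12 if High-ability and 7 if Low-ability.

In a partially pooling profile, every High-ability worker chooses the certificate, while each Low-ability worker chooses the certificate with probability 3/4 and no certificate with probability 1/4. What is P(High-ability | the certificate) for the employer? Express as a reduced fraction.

P(the certificate) = (5/6)·1 + (1/6)·(3/4) = 23/24.
By Bayes' rule, P(High-ability | the certificate) = (5/6) / (23/24) = 20/23.

20/23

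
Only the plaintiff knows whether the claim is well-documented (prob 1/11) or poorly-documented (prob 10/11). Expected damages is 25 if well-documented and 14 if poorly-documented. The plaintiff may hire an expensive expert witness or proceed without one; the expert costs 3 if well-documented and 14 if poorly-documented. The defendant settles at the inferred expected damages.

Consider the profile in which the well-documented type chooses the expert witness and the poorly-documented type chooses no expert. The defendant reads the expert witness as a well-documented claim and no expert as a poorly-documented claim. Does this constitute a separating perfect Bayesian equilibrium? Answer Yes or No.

Under these beliefs, the expert witness earns settlement 25 and no expert earns settlement 14.
well-documented: the expert witness nets 25 − 3 = 22; no expert nets 14. well-documented prefers the expert witness.
poorly-documented: the expert witness nets 25 − 14 = 11; no expert nets 14. poorly-documented prefers no expert.
Neither type deviates, so the separating profile is an equilibrium.

Yes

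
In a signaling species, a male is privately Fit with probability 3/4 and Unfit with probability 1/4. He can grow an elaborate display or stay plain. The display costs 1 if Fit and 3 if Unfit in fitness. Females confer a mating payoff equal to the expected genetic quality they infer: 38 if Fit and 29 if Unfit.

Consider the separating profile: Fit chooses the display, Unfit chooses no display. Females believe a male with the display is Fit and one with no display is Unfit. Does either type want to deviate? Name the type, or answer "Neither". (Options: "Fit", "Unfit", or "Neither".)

Unfit

The display pays 38; no display pays 29.
Fit: assigned the display, nets 38 − 1 = 37; deviating to no display nets 29.
Unfit: assigned no display, nets 29; deviating to the display nets 38 − 3 = 35.
The Unfit type gains 6 by deviating.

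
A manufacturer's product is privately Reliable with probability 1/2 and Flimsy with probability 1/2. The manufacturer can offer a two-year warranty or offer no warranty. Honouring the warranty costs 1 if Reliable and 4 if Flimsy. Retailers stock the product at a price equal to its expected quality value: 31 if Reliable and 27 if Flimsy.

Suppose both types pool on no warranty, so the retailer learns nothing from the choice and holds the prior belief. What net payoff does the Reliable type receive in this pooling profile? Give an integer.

29

Pooled price = 1/2·31 + 1/2·27 = 29.
Reliable pays no cost for no warranty, so net payoff = 29.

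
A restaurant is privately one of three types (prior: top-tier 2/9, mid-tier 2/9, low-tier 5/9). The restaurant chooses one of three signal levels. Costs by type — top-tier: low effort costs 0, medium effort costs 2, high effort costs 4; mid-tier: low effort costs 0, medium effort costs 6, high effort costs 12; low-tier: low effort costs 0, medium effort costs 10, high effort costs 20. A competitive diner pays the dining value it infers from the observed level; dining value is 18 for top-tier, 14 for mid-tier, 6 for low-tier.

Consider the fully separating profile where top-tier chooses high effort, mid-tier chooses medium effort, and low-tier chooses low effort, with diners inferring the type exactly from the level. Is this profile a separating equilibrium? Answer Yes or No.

Yes

Separating price premiums: high effort → 18, medium effort → 14, low effort → 6.
top-tier (assigned high effort): low effort: 6 − 0 = 6; medium effort: 14 − 2 = 12; high effort: 18 − 4 = 14. top-tier stays.
mid-tier (assigned medium effort): low effort: 6 − 0 = 6; medium effort: 14 − 6 = 8; high effort: 18 − 12 = 6. mid-tier stays.
low-tier (assigned low effort): low effort: 6 − 0 = 6; medium effort: 14 − 10 = 4; high effort: 18 − 20 = -2. low-tier stays.
Every type prefers its assigned level; separation holds.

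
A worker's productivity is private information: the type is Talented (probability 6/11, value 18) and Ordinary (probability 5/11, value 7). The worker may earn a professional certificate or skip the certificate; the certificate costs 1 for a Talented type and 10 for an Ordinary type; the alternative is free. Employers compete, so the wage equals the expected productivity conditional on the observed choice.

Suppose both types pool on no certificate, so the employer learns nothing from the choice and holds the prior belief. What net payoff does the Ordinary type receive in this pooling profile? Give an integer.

Pooled wage = 6/11·18 + 5/11·7 = 13.
Ordinary pays no cost for no certificate, so net payoff = 13.

13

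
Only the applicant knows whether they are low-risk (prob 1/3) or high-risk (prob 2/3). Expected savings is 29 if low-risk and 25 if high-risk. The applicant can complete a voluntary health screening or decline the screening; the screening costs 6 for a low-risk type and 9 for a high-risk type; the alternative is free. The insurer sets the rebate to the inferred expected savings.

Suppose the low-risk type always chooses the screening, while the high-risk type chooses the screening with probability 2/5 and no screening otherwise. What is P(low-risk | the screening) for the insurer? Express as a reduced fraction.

P(the screening) = (1/3)·1 + (2/3)·(2/5) = 3/5.
By Bayes' rule, P(low-risk | the screening) = (1/3) / (3/5) = 5/9.

5/9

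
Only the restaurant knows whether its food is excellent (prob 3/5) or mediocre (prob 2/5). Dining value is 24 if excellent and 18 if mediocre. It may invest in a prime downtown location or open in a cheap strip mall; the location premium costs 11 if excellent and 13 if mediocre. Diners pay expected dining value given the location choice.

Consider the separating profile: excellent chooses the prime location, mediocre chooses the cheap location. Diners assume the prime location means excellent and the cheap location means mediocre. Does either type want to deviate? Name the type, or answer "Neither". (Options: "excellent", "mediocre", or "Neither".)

excellent

The prime location pays 24; the cheap location pays 18.
excellent: assigned the prime location, nets 24 − 11 = 13; deviating to the cheap location nets 18.
mediocre: assigned the cheap location, nets 18; deviating to the prime location nets 24 − 13 = 11.
The excellent type gains 5 by deviating.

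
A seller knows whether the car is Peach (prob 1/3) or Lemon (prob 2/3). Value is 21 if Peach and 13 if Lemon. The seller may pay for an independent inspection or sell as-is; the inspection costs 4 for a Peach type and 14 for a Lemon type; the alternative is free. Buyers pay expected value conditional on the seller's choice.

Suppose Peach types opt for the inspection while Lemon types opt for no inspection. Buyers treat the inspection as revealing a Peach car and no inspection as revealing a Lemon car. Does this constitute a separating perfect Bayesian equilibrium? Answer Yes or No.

Under these beliefs, the inspection earns price 21 and no inspection earns price 13.
Peach: the inspection nets 21 − 4 = 17; no inspection nets 13. Peach prefers the inspection.
Lemon: the inspection nets 21 − 14 = 7; no inspection nets 13. Lemon prefers no inspection.
Neither type deviates, so the separating profile is an equilibrium.

Yes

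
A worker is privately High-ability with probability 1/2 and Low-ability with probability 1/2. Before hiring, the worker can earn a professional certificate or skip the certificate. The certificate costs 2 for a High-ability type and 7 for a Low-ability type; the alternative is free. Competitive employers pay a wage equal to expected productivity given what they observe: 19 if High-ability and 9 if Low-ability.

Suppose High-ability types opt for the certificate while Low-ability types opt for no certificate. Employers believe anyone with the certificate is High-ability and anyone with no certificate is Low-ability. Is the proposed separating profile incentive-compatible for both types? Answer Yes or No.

No

Under these beliefs, the certificate earns wage 19 and no certificate earns wage 9.
High-ability: the certificate nets 19 − 2 = 17; no certificate nets 9. High-ability prefers the certificate.
Low-ability: the certificate nets 19 − 7 = 12; no certificate nets 9. Low-ability would deviate to the certificate.
Low-ability has a profitable deviation, so the profile is not an equilibrium.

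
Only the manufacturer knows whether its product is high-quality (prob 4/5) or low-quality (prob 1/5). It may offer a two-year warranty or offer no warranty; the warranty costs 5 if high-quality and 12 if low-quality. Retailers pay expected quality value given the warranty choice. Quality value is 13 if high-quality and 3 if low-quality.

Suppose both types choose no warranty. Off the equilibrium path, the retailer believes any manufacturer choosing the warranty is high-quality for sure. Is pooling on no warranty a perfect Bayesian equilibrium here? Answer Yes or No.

Yes

On path, the retailer holds the prior and pays 4/5·13 + 1/5·3 = 11. Off path (the warranty), believing high-quality, it pays 13.
high-quality: no warranty nets 11; the warranty nets 13 − 5 = 8. high-quality stays.
low-quality: no warranty nets 11; the warranty nets 13 − 12 = 1. low-quality stays.
No type deviates, so pooling is sustained.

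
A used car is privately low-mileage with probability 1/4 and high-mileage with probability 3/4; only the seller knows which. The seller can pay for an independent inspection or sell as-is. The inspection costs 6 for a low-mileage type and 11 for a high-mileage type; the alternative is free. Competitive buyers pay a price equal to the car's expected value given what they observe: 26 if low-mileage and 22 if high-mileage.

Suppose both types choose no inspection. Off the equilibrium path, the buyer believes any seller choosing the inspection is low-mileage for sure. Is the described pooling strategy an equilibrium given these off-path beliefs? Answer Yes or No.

On path, the buyer holds the prior and pays 1/4·26 + 3/4·22 = 23. Off path (the inspection), believing low-mileage, it pays 26.
low-mileage: no inspection nets 23; the inspection nets 26 − 6 = 20. low-mileage stays.
high-mileage: no inspection nets 23; the inspection nets 26 − 11 = 15. high-mileage stays.
No type deviates, so pooling is sustained.

Yes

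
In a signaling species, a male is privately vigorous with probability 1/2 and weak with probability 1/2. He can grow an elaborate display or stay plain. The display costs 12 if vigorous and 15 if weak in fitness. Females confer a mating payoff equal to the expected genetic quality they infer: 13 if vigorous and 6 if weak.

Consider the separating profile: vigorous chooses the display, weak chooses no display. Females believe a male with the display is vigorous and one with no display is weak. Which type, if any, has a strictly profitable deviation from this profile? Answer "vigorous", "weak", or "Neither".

vigorous

The display pays 13; no display pays 6.
vigorous: assigned the display, nets 13 − 12 = 1; deviating to no display nets 6.
weak: assigned no display, nets 6; deviating to the display nets 13 − 15 = -2.
The vigorous type gains 5 by deviating.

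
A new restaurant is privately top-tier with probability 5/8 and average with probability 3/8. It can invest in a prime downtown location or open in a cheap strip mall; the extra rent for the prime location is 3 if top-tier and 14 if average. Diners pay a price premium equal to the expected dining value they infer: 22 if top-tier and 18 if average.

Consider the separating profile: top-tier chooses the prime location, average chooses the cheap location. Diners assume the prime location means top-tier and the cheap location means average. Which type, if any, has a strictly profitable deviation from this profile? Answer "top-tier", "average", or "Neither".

Neither

The prime location pays 22; the cheap location pays 18.
top-tier: assigned the prime location, nets 22 − 3 = 19; deviating to the cheap location nets 18.
average: assigned the cheap location, nets 18; deviating to the prime location nets 22 − 14 = 8.
Both types strictly prefer their assigned action; no profitable deviation.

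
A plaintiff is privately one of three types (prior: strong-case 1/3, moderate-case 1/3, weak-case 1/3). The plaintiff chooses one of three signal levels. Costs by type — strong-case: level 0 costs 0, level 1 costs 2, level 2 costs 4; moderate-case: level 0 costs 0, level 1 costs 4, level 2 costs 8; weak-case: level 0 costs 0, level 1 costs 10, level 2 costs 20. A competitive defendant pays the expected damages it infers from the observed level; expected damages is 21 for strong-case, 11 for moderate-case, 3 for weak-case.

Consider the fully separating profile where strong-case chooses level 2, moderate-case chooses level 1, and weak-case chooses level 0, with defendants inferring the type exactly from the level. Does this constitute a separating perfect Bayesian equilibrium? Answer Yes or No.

No

Separating settlements: level 2 → 21, level 1 → 11, level 0 → 3.
strong-case (assigned level 2): level 0: 3 − 0 = 3; level 1: 11 − 2 = 9; level 2: 21 − 4 = 17. strong-case stays.
moderate-case (assigned level 1): level 0: 3 − 0 = 3; level 1: 11 − 4 = 7; level 2: 21 − 8 = 13. moderate-case prefers level 2.
weak-case (assigned level 0): level 0: 3 − 0 = 3; level 1: 11 − 10 = 1; level 2: 21 − 20 = 1. weak-case stays.
At least one type deviates; the separating profile fails.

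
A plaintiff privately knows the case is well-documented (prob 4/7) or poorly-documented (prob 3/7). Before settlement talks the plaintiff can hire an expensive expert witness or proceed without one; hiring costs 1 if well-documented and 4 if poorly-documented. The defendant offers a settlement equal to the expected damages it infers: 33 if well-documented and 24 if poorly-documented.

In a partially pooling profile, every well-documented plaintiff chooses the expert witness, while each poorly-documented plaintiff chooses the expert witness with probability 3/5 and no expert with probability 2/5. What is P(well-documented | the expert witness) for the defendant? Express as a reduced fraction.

20/29

P(the expert witness) = (4/7)·1 + (3/7)·(3/5) = 29/35.
By Bayes' rule, P(well-documented | the expert witness) = (4/7) / (29/35) = 20/29.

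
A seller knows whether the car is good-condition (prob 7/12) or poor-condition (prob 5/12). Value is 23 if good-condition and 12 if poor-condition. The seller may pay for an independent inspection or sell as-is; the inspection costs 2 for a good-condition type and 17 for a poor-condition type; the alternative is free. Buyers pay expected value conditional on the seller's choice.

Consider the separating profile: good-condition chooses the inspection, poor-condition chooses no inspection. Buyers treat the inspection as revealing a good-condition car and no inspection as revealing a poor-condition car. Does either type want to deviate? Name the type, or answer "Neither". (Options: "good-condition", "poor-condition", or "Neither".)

The inspection pays 23; no inspection pays 12.
good-condition: assigned the inspection, nets 23 − 2 = 21; deviating to no inspection nets 12.
poor-condition: assigned no inspection, nets 12; deviating to the inspection nets 23 − 17 = 6.
Both types strictly prefer their assigned action; no profitable deviation.

Neither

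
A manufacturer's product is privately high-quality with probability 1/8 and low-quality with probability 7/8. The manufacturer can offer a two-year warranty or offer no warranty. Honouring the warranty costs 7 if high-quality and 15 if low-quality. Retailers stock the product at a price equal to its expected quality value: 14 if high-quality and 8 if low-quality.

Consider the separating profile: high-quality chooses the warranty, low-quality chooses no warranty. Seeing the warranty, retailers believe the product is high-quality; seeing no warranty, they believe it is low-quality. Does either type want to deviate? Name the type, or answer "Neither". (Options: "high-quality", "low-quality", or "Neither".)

high-quality

The warranty pays 14; no warranty pays 8.
high-quality: assigned the warranty, nets 14 − 7 = 7; deviating to no warranty nets 8.
low-quality: assigned no warranty, nets 8; deviating to the warranty nets 14 − 15 = -1.
The high-quality type gains 1 by deviating.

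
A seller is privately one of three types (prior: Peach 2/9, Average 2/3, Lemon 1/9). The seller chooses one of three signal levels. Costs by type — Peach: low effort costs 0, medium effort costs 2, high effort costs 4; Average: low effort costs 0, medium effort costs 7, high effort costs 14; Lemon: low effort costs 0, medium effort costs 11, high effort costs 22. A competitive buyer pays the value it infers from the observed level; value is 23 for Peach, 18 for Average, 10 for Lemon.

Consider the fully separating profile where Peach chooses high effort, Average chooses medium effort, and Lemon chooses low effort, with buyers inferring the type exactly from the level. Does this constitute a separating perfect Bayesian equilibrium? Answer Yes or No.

Separating prices: high effort → 23, medium effort → 18, low effort → 10.
Peach (assigned high effort): low effort: 10 − 0 = 10; medium effort: 18 − 2 = 16; high effort: 23 − 4 = 19. Peach stays.
Average (assigned medium effort): low effort: 10 − 0 = 10; medium effort: 18 − 7 = 11; high effort: 23 − 14 = 9. Average stays.
Lemon (assigned low effort): low effort: 10 − 0 = 10; medium effort: 18 − 11 = 7; high effort: 23 − 22 = 1. Lemon stays.
Every type prefers its assigned level; separation holds.

Yes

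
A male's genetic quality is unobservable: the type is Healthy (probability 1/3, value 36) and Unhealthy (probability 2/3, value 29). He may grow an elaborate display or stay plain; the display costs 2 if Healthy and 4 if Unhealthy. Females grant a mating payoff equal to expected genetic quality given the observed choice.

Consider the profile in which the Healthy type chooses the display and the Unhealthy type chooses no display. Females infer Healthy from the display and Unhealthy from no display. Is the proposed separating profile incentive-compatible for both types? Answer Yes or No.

No

Under these beliefs, the display earns mating payoff 36 and no display earns mating payoff 29.
Healthy: the display nets 36 − 2 = 34; no display nets 29. Healthy prefers the display.
Unhealthy: the display nets 36 − 4 = 32; no display nets 29. Unhealthy would deviate to the display.
Unhealthy has a profitable deviation, so the profile is not an equilibrium.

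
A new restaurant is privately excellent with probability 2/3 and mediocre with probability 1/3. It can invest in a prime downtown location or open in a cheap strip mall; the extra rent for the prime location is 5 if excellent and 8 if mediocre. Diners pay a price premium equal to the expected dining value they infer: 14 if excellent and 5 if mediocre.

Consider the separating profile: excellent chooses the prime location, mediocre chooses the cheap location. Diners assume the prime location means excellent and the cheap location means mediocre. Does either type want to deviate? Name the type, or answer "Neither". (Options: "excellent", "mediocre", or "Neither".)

The prime location pays 14; the cheap location pays 5.
excellent: assigned the prime location, nets 14 − 5 = 9; deviating to the cheap location nets 5.
mediocre: assigned the cheap location, nets 5; deviating to the prime location nets 14 − 8 = 6.
The mediocre type gains 1 by deviating.

mediocre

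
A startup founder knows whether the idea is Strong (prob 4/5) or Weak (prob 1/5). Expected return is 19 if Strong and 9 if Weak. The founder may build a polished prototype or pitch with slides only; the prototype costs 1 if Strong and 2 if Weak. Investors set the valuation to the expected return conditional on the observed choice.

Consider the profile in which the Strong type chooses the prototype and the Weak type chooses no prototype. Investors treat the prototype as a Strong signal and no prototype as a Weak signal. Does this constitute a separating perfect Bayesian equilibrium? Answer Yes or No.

No

Under these beliefs, the prototype earns valuation 19 and no prototype earns valuation 9.
Strong: the prototype nets 19 − 1 = 18; no prototype nets 9. Strong prefers the prototype.
Weak: the prototype nets 19 − 2 = 17; no prototype nets 9. Weak would deviate to the prototype.
Weak has a profitable deviation, so the profile is not an equilibrium.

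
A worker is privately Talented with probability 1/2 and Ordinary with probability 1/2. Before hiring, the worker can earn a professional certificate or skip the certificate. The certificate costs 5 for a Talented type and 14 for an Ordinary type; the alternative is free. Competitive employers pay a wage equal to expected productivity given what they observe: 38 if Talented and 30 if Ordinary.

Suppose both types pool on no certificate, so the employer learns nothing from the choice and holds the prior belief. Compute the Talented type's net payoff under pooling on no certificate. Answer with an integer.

Pooled wage = 1/2·38 + 1/2·30 = 34.
Talented pays no cost for no certificate, so net payoff = 34.

34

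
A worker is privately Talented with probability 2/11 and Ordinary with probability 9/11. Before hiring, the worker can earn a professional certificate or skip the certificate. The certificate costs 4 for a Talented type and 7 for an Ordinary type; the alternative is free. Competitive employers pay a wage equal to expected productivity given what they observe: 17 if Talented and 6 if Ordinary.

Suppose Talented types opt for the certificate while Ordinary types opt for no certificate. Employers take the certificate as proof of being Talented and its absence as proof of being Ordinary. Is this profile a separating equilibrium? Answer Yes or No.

Under these beliefs, the certificate earns wage 17 and no certificate earns wage 6.
Talented: the certificate nets 17 − 4 = 13; no certificate nets 6. Talented prefers the certificate.
Ordinary: the certificate nets 17 − 7 = 10; no certificate nets 6. Ordinary would deviate to the certificate.
Ordinary has a profitable deviation, so the profile is not an equilibrium.

No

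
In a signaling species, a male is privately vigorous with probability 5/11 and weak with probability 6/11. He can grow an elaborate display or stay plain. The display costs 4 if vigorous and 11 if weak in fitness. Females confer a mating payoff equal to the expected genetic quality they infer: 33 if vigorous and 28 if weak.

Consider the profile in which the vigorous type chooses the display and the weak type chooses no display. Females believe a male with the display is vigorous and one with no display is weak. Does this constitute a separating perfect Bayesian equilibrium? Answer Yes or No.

Yes

Under these beliefs, the display earns mating payoff 33 and no display earns mating payoff 28.
vigorous: the display nets 33 − 4 = 29; no display nets 28. vigorous prefers the display.
weak: the display nets 33 − 11 = 22; no display nets 28. weak prefers no display.
Neither type deviates, so the separating profile is an equilibrium.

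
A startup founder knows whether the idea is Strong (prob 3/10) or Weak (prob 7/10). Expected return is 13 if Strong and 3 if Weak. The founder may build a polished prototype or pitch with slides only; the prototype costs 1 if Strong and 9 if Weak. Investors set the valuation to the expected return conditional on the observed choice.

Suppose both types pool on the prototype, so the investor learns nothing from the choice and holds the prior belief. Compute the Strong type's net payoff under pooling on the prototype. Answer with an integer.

5

Pooled valuation = 3/10·13 + 7/10·3 = 6.
Strong pays cost 1 for the prototype, so net payoff = 6 − 1 = 5.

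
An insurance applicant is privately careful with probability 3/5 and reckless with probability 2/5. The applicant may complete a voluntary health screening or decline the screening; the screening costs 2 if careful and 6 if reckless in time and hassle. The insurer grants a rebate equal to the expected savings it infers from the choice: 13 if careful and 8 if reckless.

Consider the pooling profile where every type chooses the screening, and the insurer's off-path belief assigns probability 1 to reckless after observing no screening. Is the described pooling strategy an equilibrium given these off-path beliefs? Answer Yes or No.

On path, the insurer holds the prior and pays 3/5·13 + 2/5·8 = 11. Off path (no screening), believing reckless, it pays 8.
careful: the screening nets 11 − 2 = 9; no screening nets 8. careful stays.
reckless: the screening nets 11 − 6 = 5; no screening nets 8. reckless would deviate.
A type deviates, so pooling fails.

No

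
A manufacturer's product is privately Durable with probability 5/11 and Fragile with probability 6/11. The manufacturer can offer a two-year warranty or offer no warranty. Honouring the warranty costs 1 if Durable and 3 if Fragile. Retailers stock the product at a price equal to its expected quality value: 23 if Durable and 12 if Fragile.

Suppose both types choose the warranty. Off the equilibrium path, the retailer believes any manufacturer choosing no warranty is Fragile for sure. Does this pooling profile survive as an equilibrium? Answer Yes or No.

On path, the retailer holds the prior and pays 5/11·23 + 6/11·12 = 17. Off path (no warranty), believing Fragile, it pays 12.
Durable: the warranty nets 17 − 1 = 16; no warranty nets 12. Durable stays.
Fragile: the warranty nets 17 − 3 = 14; no warranty nets 12. Fragile stays.
No type deviates, so pooling is sustained.

Yes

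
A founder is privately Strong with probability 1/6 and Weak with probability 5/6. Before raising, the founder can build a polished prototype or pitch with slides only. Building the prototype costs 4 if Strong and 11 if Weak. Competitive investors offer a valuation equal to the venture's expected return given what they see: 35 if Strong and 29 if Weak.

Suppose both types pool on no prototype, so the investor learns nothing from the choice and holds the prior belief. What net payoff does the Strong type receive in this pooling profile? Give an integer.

30

Pooled valuation = 1/6·35 + 5/6·29 = 30.
Strong pays no cost for no prototype, so net payoff = 30.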